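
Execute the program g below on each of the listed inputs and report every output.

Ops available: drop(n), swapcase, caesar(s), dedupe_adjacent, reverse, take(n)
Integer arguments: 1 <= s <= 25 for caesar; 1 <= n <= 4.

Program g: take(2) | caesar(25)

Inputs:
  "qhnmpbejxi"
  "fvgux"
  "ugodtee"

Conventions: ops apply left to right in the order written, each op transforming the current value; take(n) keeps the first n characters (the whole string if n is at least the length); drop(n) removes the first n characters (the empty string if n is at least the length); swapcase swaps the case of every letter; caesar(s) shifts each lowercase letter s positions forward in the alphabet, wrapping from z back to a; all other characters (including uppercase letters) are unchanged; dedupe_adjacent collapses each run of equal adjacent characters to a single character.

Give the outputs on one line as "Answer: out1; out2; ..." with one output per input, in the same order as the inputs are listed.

Execution, op by op:
  "qhnmpbejxi" -> "qh" -> "pg"
  "fvgux" -> "fv" -> "eu"
  "ugodtee" -> "ug" -> "tf"

"pg"; "eu"; "tf"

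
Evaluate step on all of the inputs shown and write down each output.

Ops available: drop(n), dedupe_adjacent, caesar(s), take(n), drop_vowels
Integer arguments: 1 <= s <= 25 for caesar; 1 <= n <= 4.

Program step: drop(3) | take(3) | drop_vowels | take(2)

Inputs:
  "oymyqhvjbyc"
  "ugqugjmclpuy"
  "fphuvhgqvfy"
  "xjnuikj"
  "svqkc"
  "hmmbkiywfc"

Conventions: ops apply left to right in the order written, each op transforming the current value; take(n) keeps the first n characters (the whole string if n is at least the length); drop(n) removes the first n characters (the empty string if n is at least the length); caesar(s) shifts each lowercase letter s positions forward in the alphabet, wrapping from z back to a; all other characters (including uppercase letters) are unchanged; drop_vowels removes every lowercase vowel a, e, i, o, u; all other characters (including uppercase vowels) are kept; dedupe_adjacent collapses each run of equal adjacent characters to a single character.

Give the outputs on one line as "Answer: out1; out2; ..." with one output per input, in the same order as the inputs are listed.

"yq"; "gj"; "vh"; "k"; "kc"; "bk"

Execution, op by op:
  "oymyqhvjbyc" -> "yqhvjbyc" -> "yqh" -> "yqh" -> "yq"
  "ugqugjmclpuy" -> "ugjmclpuy" -> "ugj" -> "gj" -> "gj"
  "fphuvhgqvfy" -> "uvhgqvfy" -> "uvh" -> "vh" -> "vh"
  "xjnuikj" -> "uikj" -> "uik" -> "k" -> "k"
  "svqkc" -> "kc" -> "kc" -> "kc" -> "kc"
  "hmmbkiywfc" -> "bkiywfc" -> "bki" -> "bk" -> "bk"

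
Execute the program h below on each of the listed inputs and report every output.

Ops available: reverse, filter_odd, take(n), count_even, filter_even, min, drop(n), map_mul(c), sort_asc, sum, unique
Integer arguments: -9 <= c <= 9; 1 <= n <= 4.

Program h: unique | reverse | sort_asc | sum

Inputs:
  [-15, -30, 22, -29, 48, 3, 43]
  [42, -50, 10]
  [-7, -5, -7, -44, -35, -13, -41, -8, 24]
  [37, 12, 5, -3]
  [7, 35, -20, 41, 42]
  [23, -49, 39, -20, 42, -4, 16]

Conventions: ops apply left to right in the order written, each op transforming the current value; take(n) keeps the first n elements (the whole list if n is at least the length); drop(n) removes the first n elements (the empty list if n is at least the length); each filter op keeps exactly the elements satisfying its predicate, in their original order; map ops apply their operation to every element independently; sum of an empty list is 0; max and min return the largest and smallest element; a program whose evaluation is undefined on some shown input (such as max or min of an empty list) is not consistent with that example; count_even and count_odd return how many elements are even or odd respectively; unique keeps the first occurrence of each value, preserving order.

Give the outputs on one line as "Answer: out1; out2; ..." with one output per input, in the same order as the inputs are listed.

Execution, op by op:
  [-15, -30, 22, -29, 48, 3, 43] -> [-15, -30, 22, -29, 48, 3, 43] -> [43, 3, 48, -29, 22, -30, -15] -> [-30, -29, -15, 3, 22, 43, 48] -> 42
  [42, -50, 10] -> [42, -50, 10] -> [10, -50, 42] -> [-50, 10, 42] -> 2
  [-7, -5, -7, -44, -35, -13, -41, -8, 24] -> [-7, -5, -44, -35, -13, -41, -8, 24] -> [24, -8, -41, -13, -35, -44, -5, -7] -> [-44, -41, -35, -13, -8, -7, -5, 24] -> -129
  [37, 12, 5, -3] -> [37, 12, 5, -3] -> [-3, 5, 12, 37] -> [-3, 5, 12, 37] -> 51
  [7, 35, -20, 41, 42] -> [7, 35, -20, 41, 42] -> [42, 41, -20, 35, 7] -> [-20, 7, 35, 41, 42] -> 105
  [23, -49, 39, -20, 42, -4, 16] -> [23, -49, 39, -20, 42, -4, 16] -> [16, -4, 42, -20, 39, -49, 23] -> [-49, -20, -4, 16, 23, 39, 42] -> 47

42; 2; -129; 51; 105; 47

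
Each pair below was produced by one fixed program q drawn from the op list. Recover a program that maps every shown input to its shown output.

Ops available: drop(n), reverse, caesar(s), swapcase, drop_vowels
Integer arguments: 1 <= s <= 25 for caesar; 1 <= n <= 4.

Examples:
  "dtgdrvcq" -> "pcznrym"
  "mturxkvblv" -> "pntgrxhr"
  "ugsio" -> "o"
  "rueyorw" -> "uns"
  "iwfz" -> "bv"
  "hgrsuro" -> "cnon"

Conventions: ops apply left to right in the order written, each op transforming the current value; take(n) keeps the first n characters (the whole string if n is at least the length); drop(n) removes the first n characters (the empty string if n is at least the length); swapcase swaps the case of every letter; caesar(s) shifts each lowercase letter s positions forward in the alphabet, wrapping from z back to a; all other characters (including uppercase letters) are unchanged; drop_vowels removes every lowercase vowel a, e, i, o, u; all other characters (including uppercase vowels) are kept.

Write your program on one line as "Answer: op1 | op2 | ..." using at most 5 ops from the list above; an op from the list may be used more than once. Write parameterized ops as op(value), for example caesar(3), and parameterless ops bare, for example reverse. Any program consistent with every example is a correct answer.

drop_vowels | caesar(4) | drop(1) | caesar(13) | caesar(5)

Check, running the answer program on each example:
  "dtgdrvcq" -> "dtgdrvcq" -> "hxkhvzgu" -> "xkhvzgu" -> "kxuimth" -> "pcznrym"
  "mturxkvblv" -> "mtrxkvblv" -> "qxvbozfpz" -> "xvbozfpz" -> "kiobmscm" -> "pntgrxhr"
  "ugsio" -> "gs" -> "kw" -> "w" -> "j" -> "o"
  "rueyorw" -> "ryrw" -> "vcva" -> "cva" -> "pin" -> "uns"
  "iwfz" -> "wfz" -> "ajd" -> "jd" -> "wq" -> "bv"
  "hgrsuro" -> "hgrsr" -> "lkvwv" -> "kvwv" -> "xiji" -> "cnon"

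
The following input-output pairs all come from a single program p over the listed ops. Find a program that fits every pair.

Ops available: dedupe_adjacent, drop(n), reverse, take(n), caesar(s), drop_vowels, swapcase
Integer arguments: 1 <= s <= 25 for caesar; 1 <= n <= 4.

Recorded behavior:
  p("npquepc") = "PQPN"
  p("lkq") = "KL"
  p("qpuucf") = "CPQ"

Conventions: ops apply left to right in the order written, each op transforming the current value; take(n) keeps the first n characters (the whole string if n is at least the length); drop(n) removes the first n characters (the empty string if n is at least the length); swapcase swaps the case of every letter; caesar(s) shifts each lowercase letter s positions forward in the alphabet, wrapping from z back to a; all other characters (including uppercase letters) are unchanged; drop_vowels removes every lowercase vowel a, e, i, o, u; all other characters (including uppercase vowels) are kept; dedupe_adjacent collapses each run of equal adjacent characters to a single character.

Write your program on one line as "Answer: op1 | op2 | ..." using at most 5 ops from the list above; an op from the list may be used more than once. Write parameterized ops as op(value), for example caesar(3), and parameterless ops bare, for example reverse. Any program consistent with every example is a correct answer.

drop_vowels | reverse | swapcase | drop(1)

Check, running the answer program on each example:
  "npquepc" -> "npqpc" -> "cpqpn" -> "CPQPN" -> "PQPN"
  "lkq" -> "lkq" -> "qkl" -> "QKL" -> "KL"
  "qpuucf" -> "qpcf" -> "fcpq" -> "FCPQ" -> "CPQ"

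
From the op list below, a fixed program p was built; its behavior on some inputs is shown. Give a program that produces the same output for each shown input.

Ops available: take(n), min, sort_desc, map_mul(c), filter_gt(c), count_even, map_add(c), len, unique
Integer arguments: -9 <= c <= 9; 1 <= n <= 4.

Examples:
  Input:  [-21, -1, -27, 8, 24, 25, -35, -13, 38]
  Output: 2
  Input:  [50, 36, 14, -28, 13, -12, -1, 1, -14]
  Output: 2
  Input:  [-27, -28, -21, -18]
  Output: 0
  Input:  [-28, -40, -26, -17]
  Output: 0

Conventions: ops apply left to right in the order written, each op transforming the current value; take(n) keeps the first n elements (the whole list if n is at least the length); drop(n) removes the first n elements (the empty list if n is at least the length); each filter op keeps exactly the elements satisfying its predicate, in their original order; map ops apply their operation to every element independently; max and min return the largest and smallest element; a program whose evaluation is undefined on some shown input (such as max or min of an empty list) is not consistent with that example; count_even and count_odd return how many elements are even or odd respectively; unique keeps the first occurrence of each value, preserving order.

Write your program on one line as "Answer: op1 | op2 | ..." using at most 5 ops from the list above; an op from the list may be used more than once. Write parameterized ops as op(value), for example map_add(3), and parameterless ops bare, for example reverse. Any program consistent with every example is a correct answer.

map_add(-5) | filter_gt(-7) | map_add(-5) | filter_gt(7) | count_even

Check, running the answer program on each example:
  [-21, -1, -27, 8, 24, 25, -35, -13, 38] -> [-26, -6, -32, 3, 19, 20, -40, -18, 33] -> [-6, 3, 19, 20, 33] -> [-11, -2, 14, 15, 28] -> [14, 15, 28] -> 2
  [50, 36, 14, -28, 13, -12, -1, 1, -14] -> [45, 31, 9, -33, 8, -17, -6, -4, -19] -> [45, 31, 9, 8, -6, -4] -> [40, 26, 4, 3, -11, -9] -> [40, 26] -> 2
  [-27, -28, -21, -18] -> [-32, -33, -26, -23] -> [] -> [] -> [] -> 0
  [-28, -40, -26, -17] -> [-33, -45, -31, -22] -> [] -> [] -> [] -> 0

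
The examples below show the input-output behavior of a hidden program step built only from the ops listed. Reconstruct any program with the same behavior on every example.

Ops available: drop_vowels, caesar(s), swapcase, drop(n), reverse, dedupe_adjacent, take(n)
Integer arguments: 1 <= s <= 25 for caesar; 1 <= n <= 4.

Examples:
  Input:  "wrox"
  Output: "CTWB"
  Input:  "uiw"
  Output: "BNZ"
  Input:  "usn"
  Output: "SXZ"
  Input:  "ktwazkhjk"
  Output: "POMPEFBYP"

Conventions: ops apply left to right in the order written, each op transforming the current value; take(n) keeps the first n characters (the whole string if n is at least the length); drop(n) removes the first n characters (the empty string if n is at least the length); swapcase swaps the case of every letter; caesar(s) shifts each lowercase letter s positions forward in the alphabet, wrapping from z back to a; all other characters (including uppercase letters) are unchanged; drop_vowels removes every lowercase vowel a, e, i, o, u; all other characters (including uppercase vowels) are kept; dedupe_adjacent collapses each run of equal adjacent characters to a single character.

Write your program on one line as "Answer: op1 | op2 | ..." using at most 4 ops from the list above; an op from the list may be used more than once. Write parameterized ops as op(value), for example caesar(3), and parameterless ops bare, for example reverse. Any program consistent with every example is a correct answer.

reverse | caesar(5) | swapcase

Check, running the answer program on each example:
  "wrox" -> "xorw" -> "ctwb" -> "CTWB"
  "uiw" -> "wiu" -> "bnz" -> "BNZ"
  "usn" -> "nsu" -> "sxz" -> "SXZ"
  "ktwazkhjk" -> "kjhkzawtk" -> "pompefbyp" -> "POMPEFBYP"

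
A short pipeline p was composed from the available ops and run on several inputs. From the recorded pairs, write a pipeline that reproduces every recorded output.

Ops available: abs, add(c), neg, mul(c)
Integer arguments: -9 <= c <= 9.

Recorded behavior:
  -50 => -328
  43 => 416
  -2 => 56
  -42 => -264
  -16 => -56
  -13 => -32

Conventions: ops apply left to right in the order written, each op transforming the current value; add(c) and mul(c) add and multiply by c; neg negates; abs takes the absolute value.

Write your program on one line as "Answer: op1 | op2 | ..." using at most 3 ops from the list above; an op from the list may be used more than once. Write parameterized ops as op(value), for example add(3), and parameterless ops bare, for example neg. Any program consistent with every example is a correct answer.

add(9) | mul(-8) | neg

Check, running the answer program on each example:
  -50 -> -41 -> 328 -> -328
  43 -> 52 -> -416 -> 416
  -2 -> 7 -> -56 -> 56
  -42 -> -33 -> 264 -> -264
  -16 -> -7 -> 56 -> -56
  -13 -> -4 -> 32 -> -32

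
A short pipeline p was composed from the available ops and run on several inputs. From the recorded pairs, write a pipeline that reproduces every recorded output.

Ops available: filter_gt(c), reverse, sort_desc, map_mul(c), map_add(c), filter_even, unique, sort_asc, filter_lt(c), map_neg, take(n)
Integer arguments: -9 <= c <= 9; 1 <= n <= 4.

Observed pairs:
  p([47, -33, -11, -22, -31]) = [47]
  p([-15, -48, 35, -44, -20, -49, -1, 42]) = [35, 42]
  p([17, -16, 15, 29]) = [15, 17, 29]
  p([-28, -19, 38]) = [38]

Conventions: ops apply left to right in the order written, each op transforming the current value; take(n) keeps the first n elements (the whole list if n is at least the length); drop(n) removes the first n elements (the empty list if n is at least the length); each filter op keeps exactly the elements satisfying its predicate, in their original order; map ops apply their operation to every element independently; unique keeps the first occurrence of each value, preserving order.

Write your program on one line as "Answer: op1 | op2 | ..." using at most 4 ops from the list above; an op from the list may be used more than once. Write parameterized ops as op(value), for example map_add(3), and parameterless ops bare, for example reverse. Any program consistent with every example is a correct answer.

filter_gt(2) | map_neg | sort_desc | map_neg

Check, running the answer program on each example:
  [47, -33, -11, -22, -31] -> [47] -> [-47] -> [-47] -> [47]
  [-15, -48, 35, -44, -20, -49, -1, 42] -> [35, 42] -> [-35, -42] -> [-35, -42] -> [35, 42]
  [17, -16, 15, 29] -> [17, 15, 29] -> [-17, -15, -29] -> [-15, -17, -29] -> [15, 17, 29]
  [-28, -19, 38] -> [38] -> [-38] -> [-38] -> [38]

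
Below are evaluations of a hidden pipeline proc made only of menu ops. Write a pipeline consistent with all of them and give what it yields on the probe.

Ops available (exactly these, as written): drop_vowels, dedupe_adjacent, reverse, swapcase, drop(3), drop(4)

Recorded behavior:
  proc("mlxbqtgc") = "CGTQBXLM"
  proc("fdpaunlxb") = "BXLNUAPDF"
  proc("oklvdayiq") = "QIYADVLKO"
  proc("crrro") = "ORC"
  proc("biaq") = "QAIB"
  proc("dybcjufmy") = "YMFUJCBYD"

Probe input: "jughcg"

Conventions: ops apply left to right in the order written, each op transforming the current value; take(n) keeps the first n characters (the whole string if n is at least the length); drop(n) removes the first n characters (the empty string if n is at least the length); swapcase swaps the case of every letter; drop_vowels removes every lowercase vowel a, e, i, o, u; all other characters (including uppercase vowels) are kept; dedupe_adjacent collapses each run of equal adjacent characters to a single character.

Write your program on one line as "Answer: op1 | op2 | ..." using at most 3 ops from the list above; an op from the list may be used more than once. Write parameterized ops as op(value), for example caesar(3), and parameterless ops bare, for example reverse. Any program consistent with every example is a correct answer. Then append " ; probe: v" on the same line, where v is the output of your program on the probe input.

reverse | swapcase | dedupe_adjacent ; probe: "GCHGUJ"

Check, running the answer program on each example:
  "mlxbqtgc" -> "cgtqbxlm" -> "CGTQBXLM" -> "CGTQBXLM"
  "fdpaunlxb" -> "bxlnuapdf" -> "BXLNUAPDF" -> "BXLNUAPDF"
  "oklvdayiq" -> "qiyadvlko" -> "QIYADVLKO" -> "QIYADVLKO"
  "crrro" -> "orrrc" -> "ORRRC" -> "ORC"
  "biaq" -> "qaib" -> "QAIB" -> "QAIB"
  "dybcjufmy" -> "ymfujcbyd" -> "YMFUJCBYD" -> "YMFUJCBYD"
  probe: "jughcg" -> "gchguj" -> "GCHGUJ" -> "GCHGUJ"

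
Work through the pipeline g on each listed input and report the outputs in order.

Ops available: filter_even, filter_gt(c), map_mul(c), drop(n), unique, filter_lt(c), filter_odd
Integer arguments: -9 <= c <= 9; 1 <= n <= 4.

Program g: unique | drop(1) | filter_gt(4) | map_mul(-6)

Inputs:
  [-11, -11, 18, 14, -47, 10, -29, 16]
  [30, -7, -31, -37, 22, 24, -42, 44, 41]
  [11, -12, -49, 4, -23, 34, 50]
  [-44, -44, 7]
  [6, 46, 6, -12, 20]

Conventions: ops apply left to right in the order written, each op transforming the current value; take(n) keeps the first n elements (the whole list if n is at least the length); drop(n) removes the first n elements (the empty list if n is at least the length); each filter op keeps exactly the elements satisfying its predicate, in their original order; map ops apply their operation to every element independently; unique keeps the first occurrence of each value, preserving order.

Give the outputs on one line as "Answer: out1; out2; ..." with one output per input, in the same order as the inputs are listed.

[-108, -84, -60, -96]; [-132, -144, -264, -246]; [-204, -300]; [-42]; [-276, -120]

Execution, op by op:
  [-11, -11, 18, 14, -47, 10, -29, 16] -> [-11, 18, 14, -47, 10, -29, 16] -> [18, 14, -47, 10, -29, 16] -> [18, 14, 10, 16] -> [-108, -84, -60, -96]
  [30, -7, -31, -37, 22, 24, -42, 44, 41] -> [30, -7, -31, -37, 22, 24, -42, 44, 41] -> [-7, -31, -37, 22, 24, -42, 44, 41] -> [22, 24, 44, 41] -> [-132, -144, -264, -246]
  [11, -12, -49, 4, -23, 34, 50] -> [11, -12, -49, 4, -23, 34, 50] -> [-12, -49, 4, -23, 34, 50] -> [34, 50] -> [-204, -300]
  [-44, -44, 7] -> [-44, 7] -> [7] -> [7] -> [-42]
  [6, 46, 6, -12, 20] -> [6, 46, -12, 20] -> [46, -12, 20] -> [46, 20] -> [-276, -120]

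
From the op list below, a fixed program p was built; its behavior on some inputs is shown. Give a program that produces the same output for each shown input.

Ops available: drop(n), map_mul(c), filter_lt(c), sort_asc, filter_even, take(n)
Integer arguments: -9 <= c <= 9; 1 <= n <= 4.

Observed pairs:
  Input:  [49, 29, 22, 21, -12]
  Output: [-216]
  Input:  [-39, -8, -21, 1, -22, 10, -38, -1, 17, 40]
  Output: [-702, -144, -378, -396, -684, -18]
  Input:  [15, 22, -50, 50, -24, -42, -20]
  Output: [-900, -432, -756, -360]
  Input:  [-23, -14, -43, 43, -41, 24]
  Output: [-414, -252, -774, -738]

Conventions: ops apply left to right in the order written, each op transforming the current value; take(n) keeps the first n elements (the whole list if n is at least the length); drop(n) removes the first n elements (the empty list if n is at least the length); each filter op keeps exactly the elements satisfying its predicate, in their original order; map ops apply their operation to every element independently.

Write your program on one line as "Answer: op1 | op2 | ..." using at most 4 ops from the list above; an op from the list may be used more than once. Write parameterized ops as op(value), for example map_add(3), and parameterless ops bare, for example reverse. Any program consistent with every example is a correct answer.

map_mul(-1) | map_mul(9) | map_mul(-2) | filter_lt(-2)

Check, running the answer program on each example:
  [49, 29, 22, 21, -12] -> [-49, -29, -22, -21, 12] -> [-441, -261, -198, -189, 108] -> [882, 522, 396, 378, -216] -> [-216]
  [-39, -8, -21, 1, -22, 10, -38, -1, 17, 40] -> [39, 8, 21, -1, 22, -10, 38, 1, -17, -40] -> [351, 72, 189, -9, 198, -90, 342, 9, -153, -360] -> [-702, -144, -378, 18, -396, 180, -684, -18, 306, 720] -> [-702, -144, -378, -396, -684, -18]
  [15, 22, -50, 50, -24, -42, -20] -> [-15, -22, 50, -50, 24, 42, 20] -> [-135, -198, 450, -450, 216, 378, 180] -> [270, 396, -900, 900, -432, -756, -360] -> [-900, -432, -756, -360]
  [-23, -14, -43, 43, -41, 24] -> [23, 14, 43, -43, 41, -24] -> [207, 126, 387, -387, 369, -216] -> [-414, -252, -774, 774, -738, 432] -> [-414, -252, -774, -738]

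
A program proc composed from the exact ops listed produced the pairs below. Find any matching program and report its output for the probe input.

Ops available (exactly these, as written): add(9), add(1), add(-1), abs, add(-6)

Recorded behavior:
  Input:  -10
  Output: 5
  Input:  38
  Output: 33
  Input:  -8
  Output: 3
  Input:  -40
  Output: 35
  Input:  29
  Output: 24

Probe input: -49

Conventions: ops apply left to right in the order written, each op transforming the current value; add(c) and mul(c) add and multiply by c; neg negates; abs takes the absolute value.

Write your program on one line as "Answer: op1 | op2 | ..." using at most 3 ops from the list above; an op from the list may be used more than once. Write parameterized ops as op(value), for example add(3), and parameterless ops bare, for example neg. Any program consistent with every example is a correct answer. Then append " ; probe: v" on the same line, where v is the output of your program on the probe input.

abs | add(1) | add(-6) ; probe: 44

Check, running the answer program on each example:
  -10 -> 10 -> 11 -> 5
  38 -> 38 -> 39 -> 33
  -8 -> 8 -> 9 -> 3
  -40 -> 40 -> 41 -> 35
  29 -> 29 -> 30 -> 24
  probe: -49 -> 49 -> 50 -> 44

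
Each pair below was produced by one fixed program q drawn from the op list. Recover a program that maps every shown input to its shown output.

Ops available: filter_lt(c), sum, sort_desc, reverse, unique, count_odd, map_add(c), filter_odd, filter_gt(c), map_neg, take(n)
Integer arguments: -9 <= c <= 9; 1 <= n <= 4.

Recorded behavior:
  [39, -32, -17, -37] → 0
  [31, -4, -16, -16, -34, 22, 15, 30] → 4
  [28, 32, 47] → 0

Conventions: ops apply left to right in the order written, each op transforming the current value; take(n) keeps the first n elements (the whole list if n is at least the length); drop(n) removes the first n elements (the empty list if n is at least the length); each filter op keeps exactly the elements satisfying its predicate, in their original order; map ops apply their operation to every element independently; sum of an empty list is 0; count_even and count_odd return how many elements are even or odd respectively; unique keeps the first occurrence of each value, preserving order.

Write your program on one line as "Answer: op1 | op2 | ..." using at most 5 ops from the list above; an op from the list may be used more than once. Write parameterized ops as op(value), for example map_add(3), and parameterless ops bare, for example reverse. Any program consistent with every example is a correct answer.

map_neg | filter_gt(-5) | take(2) | filter_lt(7) | sum

Check, running the answer program on each example:
  [39, -32, -17, -37] -> [-39, 32, 17, 37] -> [32, 17, 37] -> [32, 17] -> [] -> 0
  [31, -4, -16, -16, -34, 22, 15, 30] -> [-31, 4, 16, 16, 34, -22, -15, -30] -> [4, 16, 16, 34] -> [4, 16] -> [4] -> 4
  [28, 32, 47] -> [-28, -32, -47] -> [] -> [] -> [] -> 0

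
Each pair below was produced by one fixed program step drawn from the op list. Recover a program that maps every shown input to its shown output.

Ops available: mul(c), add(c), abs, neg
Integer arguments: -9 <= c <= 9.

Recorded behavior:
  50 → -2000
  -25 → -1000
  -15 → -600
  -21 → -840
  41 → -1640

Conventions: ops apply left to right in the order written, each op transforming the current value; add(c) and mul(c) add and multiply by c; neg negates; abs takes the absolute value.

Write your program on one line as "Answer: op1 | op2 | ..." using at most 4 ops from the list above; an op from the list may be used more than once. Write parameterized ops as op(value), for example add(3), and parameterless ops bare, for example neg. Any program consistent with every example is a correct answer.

abs | mul(8) | neg | mul(5)

Check, running the answer program on each example:
  50 -> 50 -> 400 -> -400 -> -2000
  -25 -> 25 -> 200 -> -200 -> -1000
  -15 -> 15 -> 120 -> -120 -> -600
  -21 -> 21 -> 168 -> -168 -> -840
  41 -> 41 -> 328 -> -328 -> -1640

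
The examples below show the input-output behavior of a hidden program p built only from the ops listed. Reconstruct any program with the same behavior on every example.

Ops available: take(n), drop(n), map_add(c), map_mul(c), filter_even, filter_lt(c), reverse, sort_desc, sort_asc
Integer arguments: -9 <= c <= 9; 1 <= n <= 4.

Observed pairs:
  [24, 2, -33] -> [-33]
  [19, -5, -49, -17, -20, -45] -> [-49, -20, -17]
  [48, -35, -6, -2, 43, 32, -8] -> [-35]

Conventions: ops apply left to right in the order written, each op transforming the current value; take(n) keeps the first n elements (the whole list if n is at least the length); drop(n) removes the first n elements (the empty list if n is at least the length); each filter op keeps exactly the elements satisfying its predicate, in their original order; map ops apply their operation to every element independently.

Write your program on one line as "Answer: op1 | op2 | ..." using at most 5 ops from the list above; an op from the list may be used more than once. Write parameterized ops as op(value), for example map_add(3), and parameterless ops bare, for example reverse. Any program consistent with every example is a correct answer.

filter_lt(-6) | filter_lt(-8) | take(3) | sort_asc

Check, running the answer program on each example:
  [24, 2, -33] -> [-33] -> [-33] -> [-33] -> [-33]
  [19, -5, -49, -17, -20, -45] -> [-49, -17, -20, -45] -> [-49, -17, -20, -45] -> [-49, -17, -20] -> [-49, -20, -17]
  [48, -35, -6, -2, 43, 32, -8] -> [-35, -8] -> [-35] -> [-35] -> [-35]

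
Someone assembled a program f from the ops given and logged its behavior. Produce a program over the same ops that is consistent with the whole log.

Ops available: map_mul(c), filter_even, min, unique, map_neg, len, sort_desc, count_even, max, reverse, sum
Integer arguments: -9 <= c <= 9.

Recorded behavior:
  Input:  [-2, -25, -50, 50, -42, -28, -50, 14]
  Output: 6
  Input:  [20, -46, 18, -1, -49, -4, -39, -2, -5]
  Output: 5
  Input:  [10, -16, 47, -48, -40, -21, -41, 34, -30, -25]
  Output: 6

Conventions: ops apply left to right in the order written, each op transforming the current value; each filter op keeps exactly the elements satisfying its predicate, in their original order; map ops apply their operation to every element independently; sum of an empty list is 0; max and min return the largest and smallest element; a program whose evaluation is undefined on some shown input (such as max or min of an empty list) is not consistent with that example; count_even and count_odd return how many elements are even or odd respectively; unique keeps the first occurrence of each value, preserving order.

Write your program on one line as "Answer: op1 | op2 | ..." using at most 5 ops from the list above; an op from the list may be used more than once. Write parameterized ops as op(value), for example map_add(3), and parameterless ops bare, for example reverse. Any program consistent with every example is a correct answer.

reverse | unique | filter_even | len

Check, running the answer program on each example:
  [-2, -25, -50, 50, -42, -28, -50, 14] -> [14, -50, -28, -42, 50, -50, -25, -2] -> [14, -50, -28, -42, 50, -25, -2] -> [14, -50, -28, -42, 50, -2] -> 6
  [20, -46, 18, -1, -49, -4, -39, -2, -5] -> [-5, -2, -39, -4, -49, -1, 18, -46, 20] -> [-5, -2, -39, -4, -49, -1, 18, -46, 20] -> [-2, -4, 18, -46, 20] -> 5
  [10, -16, 47, -48, -40, -21, -41, 34, -30, -25] -> [-25, -30, 34, -41, -21, -40, -48, 47, -16, 10] -> [-25, -30, 34, -41, -21, -40, -48, 47, -16, 10] -> [-30, 34, -40, -48, -16, 10] -> 6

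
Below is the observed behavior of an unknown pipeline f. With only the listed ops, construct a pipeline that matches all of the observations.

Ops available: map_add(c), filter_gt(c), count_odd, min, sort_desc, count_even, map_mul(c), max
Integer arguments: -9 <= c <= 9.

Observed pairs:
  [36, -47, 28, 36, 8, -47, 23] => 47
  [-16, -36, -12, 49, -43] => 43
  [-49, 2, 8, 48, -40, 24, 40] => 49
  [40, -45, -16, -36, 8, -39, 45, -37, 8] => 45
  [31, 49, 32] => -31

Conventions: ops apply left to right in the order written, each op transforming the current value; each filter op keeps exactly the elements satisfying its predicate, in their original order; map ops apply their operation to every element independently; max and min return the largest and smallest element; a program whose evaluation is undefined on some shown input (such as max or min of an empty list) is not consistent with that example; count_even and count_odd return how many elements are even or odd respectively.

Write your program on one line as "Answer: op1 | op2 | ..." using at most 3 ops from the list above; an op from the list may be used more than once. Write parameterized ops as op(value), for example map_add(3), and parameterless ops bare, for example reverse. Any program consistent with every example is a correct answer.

sort_desc | map_mul(-1) | max

Check, running the answer program on each example:
  [36, -47, 28, 36, 8, -47, 23] -> [36, 36, 28, 23, 8, -47, -47] -> [-36, -36, -28, -23, -8, 47, 47] -> 47
  [-16, -36, -12, 49, -43] -> [49, -12, -16, -36, -43] -> [-49, 12, 16, 36, 43] -> 43
  [-49, 2, 8, 48, -40, 24, 40] -> [48, 40, 24, 8, 2, -40, -49] -> [-48, -40, -24, -8, -2, 40, 49] -> 49
  [40, -45, -16, -36, 8, -39, 45, -37, 8] -> [45, 40, 8, 8, -16, -36, -37, -39, -45] -> [-45, -40, -8, -8, 16, 36, 37, 39, 45] -> 45
  [31, 49, 32] -> [49, 32, 31] -> [-49, -32, -31] -> -31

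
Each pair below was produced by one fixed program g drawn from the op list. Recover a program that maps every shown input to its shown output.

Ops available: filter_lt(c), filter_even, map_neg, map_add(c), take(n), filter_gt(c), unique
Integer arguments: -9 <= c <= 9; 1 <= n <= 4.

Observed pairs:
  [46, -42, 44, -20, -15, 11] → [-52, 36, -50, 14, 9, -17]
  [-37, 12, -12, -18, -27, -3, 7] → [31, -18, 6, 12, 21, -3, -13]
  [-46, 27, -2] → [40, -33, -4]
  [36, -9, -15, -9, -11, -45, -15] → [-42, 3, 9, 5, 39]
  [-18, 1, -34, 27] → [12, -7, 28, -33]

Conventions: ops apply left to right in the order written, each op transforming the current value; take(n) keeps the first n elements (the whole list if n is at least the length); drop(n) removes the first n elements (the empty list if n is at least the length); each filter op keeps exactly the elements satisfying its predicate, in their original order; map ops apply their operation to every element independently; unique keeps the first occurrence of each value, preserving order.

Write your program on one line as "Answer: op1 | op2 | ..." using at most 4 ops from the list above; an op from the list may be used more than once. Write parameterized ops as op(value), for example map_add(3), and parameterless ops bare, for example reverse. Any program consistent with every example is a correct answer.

unique | map_add(6) | map_neg

Check, running the answer program on each example:
  [46, -42, 44, -20, -15, 11] -> [46, -42, 44, -20, -15, 11] -> [52, -36, 50, -14, -9, 17] -> [-52, 36, -50, 14, 9, -17]
  [-37, 12, -12, -18, -27, -3, 7] -> [-37, 12, -12, -18, -27, -3, 7] -> [-31, 18, -6, -12, -21, 3, 13] -> [31, -18, 6, 12, 21, -3, -13]
  [-46, 27, -2] -> [-46, 27, -2] -> [-40, 33, 4] -> [40, -33, -4]
  [36, -9, -15, -9, -11, -45, -15] -> [36, -9, -15, -11, -45] -> [42, -3, -9, -5, -39] -> [-42, 3, 9, 5, 39]
  [-18, 1, -34, 27] -> [-18, 1, -34, 27] -> [-12, 7, -28, 33] -> [12, -7, 28, -33]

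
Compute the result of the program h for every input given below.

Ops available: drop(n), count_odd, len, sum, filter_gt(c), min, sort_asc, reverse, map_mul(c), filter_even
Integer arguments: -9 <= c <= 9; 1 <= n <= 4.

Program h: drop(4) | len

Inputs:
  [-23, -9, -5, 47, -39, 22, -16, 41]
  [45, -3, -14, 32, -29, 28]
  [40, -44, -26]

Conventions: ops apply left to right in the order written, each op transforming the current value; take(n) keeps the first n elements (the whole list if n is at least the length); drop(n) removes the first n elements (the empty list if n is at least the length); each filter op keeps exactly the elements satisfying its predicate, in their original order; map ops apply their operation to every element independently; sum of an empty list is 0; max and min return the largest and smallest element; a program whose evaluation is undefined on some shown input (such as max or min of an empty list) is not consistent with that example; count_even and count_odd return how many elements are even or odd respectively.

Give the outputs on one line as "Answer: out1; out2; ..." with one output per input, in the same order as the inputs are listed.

Execution, op by op:
  [-23, -9, -5, 47, -39, 22, -16, 41] -> [-39, 22, -16, 41] -> 4
  [45, -3, -14, 32, -29, 28] -> [-29, 28] -> 2
  [40, -44, -26] -> [] -> 0

4; 2; 0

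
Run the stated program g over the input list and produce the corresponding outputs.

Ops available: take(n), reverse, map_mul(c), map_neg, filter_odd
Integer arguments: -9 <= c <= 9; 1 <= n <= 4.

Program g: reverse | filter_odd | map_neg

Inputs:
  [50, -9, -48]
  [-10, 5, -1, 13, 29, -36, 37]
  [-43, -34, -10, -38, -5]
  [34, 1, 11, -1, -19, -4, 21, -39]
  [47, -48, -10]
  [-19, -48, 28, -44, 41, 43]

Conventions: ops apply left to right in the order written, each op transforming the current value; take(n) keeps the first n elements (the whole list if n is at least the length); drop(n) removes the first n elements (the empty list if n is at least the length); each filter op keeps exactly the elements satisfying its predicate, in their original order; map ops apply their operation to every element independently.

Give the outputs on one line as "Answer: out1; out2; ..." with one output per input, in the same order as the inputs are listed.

[9]; [-37, -29, -13, 1, -5]; [5, 43]; [39, -21, 19, 1, -11, -1]; [-47]; [-43, -41, 19]

Execution, op by op:
  [50, -9, -48] -> [-48, -9, 50] -> [-9] -> [9]
  [-10, 5, -1, 13, 29, -36, 37] -> [37, -36, 29, 13, -1, 5, -10] -> [37, 29, 13, -1, 5] -> [-37, -29, -13, 1, -5]
  [-43, -34, -10, -38, -5] -> [-5, -38, -10, -34, -43] -> [-5, -43] -> [5, 43]
  [34, 1, 11, -1, -19, -4, 21, -39] -> [-39, 21, -4, -19, -1, 11, 1, 34] -> [-39, 21, -19, -1, 11, 1] -> [39, -21, 19, 1, -11, -1]
  [47, -48, -10] -> [-10, -48, 47] -> [47] -> [-47]
  [-19, -48, 28, -44, 41, 43] -> [43, 41, -44, 28, -48, -19] -> [43, 41, -19] -> [-43, -41, 19]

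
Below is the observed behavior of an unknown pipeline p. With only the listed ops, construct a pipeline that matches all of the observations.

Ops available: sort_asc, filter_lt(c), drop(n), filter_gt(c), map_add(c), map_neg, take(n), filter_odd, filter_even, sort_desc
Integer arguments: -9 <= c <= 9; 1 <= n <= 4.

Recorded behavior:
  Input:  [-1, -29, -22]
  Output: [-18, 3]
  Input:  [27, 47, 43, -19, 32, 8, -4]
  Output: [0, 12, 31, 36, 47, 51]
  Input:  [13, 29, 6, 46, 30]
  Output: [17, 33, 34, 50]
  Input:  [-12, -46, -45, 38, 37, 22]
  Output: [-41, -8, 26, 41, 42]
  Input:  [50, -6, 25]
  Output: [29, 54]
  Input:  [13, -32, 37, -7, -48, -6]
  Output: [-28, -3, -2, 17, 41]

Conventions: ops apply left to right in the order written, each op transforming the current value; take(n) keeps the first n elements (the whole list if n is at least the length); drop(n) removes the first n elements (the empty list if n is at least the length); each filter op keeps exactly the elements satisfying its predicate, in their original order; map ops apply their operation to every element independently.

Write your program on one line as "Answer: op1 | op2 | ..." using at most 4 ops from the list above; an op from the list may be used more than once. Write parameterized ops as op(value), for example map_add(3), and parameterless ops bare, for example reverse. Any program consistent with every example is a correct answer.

map_add(4) | sort_asc | drop(1)

Check, running the answer program on each example:
  [-1, -29, -22] -> [3, -25, -18] -> [-25, -18, 3] -> [-18, 3]
  [27, 47, 43, -19, 32, 8, -4] -> [31, 51, 47, -15, 36, 12, 0] -> [-15, 0, 12, 31, 36, 47, 51] -> [0, 12, 31, 36, 47, 51]
  [13, 29, 6, 46, 30] -> [17, 33, 10, 50, 34] -> [10, 17, 33, 34, 50] -> [17, 33, 34, 50]
  [-12, -46, -45, 38, 37, 22] -> [-8, -42, -41, 42, 41, 26] -> [-42, -41, -8, 26, 41, 42] -> [-41, -8, 26, 41, 42]
  [50, -6, 25] -> [54, -2, 29] -> [-2, 29, 54] -> [29, 54]
  [13, -32, 37, -7, -48, -6] -> [17, -28, 41, -3, -44, -2] -> [-44, -28, -3, -2, 17, 41] -> [-28, -3, -2, 17, 41]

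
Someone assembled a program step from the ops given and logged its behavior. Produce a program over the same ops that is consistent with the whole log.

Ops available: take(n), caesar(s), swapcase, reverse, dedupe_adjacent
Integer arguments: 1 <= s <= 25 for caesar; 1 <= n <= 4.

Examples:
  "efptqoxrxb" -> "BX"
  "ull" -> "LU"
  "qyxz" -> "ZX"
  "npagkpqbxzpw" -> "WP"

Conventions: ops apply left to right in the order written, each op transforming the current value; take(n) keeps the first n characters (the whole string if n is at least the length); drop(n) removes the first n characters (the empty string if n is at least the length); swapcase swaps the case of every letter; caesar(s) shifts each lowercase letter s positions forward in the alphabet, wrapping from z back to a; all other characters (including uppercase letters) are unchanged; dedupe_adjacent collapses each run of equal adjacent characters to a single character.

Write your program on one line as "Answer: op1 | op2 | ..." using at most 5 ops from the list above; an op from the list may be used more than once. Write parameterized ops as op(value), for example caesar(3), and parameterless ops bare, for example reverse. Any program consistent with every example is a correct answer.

reverse | swapcase | dedupe_adjacent | take(2)

Check, running the answer program on each example:
  "efptqoxrxb" -> "bxrxoqtpfe" -> "BXRXOQTPFE" -> "BXRXOQTPFE" -> "BX"
  "ull" -> "llu" -> "LLU" -> "LU" -> "LU"
  "qyxz" -> "zxyq" -> "ZXYQ" -> "ZXYQ" -> "ZX"
  "npagkpqbxzpw" -> "wpzxbqpkgapn" -> "WPZXBQPKGAPN" -> "WPZXBQPKGAPN" -> "WP"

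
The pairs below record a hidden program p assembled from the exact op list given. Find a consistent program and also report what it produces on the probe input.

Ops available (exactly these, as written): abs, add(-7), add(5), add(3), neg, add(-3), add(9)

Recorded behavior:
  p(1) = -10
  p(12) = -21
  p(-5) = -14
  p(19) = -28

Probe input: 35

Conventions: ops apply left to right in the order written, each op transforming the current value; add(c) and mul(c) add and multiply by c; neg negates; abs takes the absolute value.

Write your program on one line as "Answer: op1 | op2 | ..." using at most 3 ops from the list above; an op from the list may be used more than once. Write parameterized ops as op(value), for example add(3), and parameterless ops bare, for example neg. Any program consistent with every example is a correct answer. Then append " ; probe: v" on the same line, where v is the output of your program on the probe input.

abs | add(9) | neg ; probe: -44

Check, running the answer program on each example:
  1 -> 1 -> 10 -> -10
  12 -> 12 -> 21 -> -21
  -5 -> 5 -> 14 -> -14
  19 -> 19 -> 28 -> -28
  probe: 35 -> 35 -> 44 -> -44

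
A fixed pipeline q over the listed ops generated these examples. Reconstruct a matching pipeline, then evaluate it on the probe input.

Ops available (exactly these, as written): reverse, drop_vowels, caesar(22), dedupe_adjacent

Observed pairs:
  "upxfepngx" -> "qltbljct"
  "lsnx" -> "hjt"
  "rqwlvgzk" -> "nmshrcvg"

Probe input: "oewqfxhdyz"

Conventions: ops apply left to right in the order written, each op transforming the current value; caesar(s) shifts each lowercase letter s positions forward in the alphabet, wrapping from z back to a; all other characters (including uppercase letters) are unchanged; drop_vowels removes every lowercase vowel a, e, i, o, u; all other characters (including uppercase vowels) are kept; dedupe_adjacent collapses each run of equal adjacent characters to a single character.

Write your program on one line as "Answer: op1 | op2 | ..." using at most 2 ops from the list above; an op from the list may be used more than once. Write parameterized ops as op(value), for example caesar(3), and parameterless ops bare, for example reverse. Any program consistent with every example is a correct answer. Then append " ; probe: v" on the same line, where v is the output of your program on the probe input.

caesar(22) | drop_vowels ; probe: "ksmbtdzv"

Check, running the answer program on each example:
  "upxfepngx" -> "qltbaljct" -> "qltbljct"
  "lsnx" -> "hojt" -> "hjt"
  "rqwlvgzk" -> "nmshrcvg" -> "nmshrcvg"
  probe: "oewqfxhdyz" -> "kasmbtdzuv" -> "ksmbtdzv"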